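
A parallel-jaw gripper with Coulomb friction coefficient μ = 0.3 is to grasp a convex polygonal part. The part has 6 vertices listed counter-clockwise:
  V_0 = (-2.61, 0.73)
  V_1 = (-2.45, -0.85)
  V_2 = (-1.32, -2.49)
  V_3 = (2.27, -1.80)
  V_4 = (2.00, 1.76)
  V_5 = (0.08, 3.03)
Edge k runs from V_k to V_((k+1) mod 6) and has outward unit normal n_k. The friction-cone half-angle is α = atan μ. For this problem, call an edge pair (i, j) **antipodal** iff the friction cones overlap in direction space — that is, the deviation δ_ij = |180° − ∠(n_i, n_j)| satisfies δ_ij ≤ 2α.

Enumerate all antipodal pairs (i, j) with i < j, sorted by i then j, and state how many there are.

α = atan 0.3 = 16.70°;  2α = 33.40°
n_0 = (-0.9949, -0.1008)
n_1 = (-0.8235, -0.5674)
n_2 = (+0.1887, -0.9820)
n_3 = (+0.9971, +0.0756)
n_4 = (+0.5517, +0.8340)
n_5 = (-0.6499, +0.7601)
  (0,1): δ = 151.21°  ·
  (0,2): δ = 84.90°  ·
  (0,3): δ = 1.45°  ✓
  (0,4): δ = 50.73°  ·
  (0,5): δ = 124.75°  ·
  (1,2): δ = 113.69°  ·
  (1,3): δ = 30.23°  ✓
  (1,4): δ = 21.95°  ✓
  (1,5): δ = 95.96°  ·
  (2,3): δ = 96.54°  ·
  (2,4): δ = 44.36°  ·
  (2,5): δ = 29.65°  ✓
  (3,4): δ = 127.82°  ·
  (3,5): δ = 53.81°  ·
  (4,5): δ = 105.99°  ·
antipodal pairs: 4

count = 4; pairs: (0,3), (1,3), (1,4), (2,5)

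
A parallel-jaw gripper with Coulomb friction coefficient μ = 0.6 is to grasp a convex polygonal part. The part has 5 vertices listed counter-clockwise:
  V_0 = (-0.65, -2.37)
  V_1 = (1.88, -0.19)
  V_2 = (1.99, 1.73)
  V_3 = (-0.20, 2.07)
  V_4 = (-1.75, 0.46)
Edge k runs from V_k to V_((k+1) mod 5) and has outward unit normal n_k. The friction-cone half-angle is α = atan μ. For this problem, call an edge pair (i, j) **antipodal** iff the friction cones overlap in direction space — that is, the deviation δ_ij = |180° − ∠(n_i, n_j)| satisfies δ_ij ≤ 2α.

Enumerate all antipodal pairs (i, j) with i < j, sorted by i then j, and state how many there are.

α = atan 0.6 = 30.96°;  2α = 61.93°
n_0 = (+0.6528, -0.7576)
n_1 = (+0.9984, -0.0572)
n_2 = (+0.1534, +0.9882)
n_3 = (-0.7204, +0.6936)
n_4 = (-0.9321, -0.3623)
  (0,1): δ = 134.03°  ·
  (0,2): δ = 49.57°  ✓
  (0,3): δ = 5.34°  ✓
  (0,4): δ = 70.49°  ·
  (1,2): δ = 95.55°  ·
  (1,3): δ = 40.63°  ✓
  (1,4): δ = 24.52°  ✓
  (2,3): δ = 125.09°  ·
  (2,4): δ = 59.93°  ✓
  (3,4): δ = 114.85°  ·
antipodal pairs: 5

count = 5; pairs: (0,2), (0,3), (1,3), (1,4), (2,4)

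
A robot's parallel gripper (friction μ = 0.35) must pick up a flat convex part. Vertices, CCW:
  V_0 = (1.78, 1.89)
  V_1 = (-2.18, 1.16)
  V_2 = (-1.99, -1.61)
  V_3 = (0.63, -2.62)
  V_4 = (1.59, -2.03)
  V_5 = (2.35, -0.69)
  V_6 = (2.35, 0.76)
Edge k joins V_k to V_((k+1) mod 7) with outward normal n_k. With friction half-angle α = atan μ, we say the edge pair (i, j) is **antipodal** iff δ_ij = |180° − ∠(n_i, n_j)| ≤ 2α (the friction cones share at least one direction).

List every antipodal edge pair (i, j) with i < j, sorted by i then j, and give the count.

count = 5; pairs: (0,2), (0,3), (1,4), (1,5), (1,6)

α = atan 0.35 = 19.29°;  2α = 38.58°
n_0 = (-0.1813, +0.9834)
n_1 = (-0.9977, -0.0684)
n_2 = (-0.3597, -0.9331)
n_3 = (+0.5236, -0.8520)
n_4 = (+0.8698, -0.4933)
n_5 = (+1.0000, -0.0000)
n_6 = (+0.8928, +0.4504)
  (0,1): δ = 96.52°  ·
  (0,2): δ = 31.53°  ✓
  (0,3): δ = 21.13°  ✓
  (0,4): δ = 49.99°  ·
  (0,5): δ = 79.56°  ·
  (0,6): δ = 106.32°  ·
  (1,2): δ = 115.01°  ·
  (1,3): δ = 62.35°  ·
  (1,4): δ = 33.48°  ✓
  (1,5): δ = 3.92°  ✓
  (1,6): δ = 22.84°  ✓
  (2,3): δ = 127.34°  ·
  (2,4): δ = 98.48°  ·
  (2,5): δ = 68.92°  ·
  (2,6): δ = 42.15°  ·
  (3,4): δ = 151.13°  ·
  (3,5): δ = 121.57°  ·
  (3,6): δ = 94.81°  ·
  (4,5): δ = 150.44°  ·
  (4,6): δ = 123.67°  ·
  (5,6): δ = 153.23°  ·
antipodal pairs: 5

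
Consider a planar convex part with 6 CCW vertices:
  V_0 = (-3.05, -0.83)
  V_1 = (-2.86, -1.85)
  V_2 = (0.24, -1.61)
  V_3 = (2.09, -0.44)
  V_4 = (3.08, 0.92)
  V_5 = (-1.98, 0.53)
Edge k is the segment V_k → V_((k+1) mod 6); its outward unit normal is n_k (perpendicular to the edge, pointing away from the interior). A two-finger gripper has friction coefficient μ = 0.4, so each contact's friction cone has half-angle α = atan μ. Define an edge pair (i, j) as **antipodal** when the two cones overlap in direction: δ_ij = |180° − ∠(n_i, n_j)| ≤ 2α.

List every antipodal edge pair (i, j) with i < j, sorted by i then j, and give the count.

α = atan 0.4 = 21.80°;  2α = 43.60°
n_0 = (-0.9831, -0.1831)
n_1 = (+0.0772, -0.9970)
n_2 = (+0.5345, -0.8452)
n_3 = (+0.8085, -0.5885)
n_4 = (-0.0768, +0.9970)
n_5 = (-0.7859, +0.6183)
  (0,1): δ = 96.12°  ·
  (0,2): δ = 68.24°  ·
  (0,3): δ = 46.60°  ·
  (0,4): δ = 83.86°  ·
  (0,5): δ = 131.25°  ·
  (1,2): δ = 152.12°  ·
  (1,3): δ = 130.48°  ·
  (1,4): δ = 0.02°  ✓
  (1,5): δ = 47.38°  ·
  (2,3): δ = 158.36°  ·
  (2,4): δ = 27.90°  ✓
  (2,5): δ = 19.49°  ✓
  (3,4): δ = 49.54°  ·
  (3,5): δ = 2.14°  ✓
  (4,5): δ = 132.60°  ·
antipodal pairs: 4

count = 4; pairs: (1,4), (2,4), (2,5), (3,5)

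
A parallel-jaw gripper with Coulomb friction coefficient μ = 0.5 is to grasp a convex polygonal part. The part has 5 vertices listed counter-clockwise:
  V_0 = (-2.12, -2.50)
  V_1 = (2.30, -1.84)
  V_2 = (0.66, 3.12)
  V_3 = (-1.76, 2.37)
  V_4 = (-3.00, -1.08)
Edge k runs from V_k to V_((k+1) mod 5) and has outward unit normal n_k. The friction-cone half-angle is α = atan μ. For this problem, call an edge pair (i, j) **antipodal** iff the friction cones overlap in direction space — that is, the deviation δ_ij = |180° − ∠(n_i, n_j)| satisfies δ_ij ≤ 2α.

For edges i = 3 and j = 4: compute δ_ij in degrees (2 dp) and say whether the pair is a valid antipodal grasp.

α = atan 0.5 = 26.57°;  2α = 53.13°
edge 3: e_3 = (-1.24, -3.45);  n_3 = (-0.9411, +0.3382)
edge 4: e_4 = (+0.88, -1.42);  n_4 = (-0.8500, -0.5268)
∠(n_3, n_4) = 51.56°
δ = |180° − 51.56°| = 128.44°
128.44° > 2α = 53.13°  →  invalid

δ = 128.44°, invalid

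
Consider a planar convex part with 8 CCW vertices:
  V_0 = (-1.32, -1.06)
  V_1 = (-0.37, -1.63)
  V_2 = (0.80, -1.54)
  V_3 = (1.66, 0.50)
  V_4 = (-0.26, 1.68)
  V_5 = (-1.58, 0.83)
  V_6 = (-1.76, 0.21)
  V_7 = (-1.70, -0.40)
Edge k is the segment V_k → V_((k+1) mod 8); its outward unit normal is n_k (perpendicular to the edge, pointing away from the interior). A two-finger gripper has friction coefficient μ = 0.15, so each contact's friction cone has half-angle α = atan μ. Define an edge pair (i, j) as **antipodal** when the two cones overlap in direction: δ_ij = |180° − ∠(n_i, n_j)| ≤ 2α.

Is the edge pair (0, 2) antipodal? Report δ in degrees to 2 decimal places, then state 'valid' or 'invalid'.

δ = 81.90°, invalid

α = atan 0.15 = 8.53°;  2α = 17.06°
edge 0: e_0 = (+0.95, -0.57);  n_0 = (-0.5145, -0.8575)
edge 2: e_2 = (+0.86, +2.04);  n_2 = (+0.9215, -0.3885)
∠(n_0, n_2) = 98.10°
δ = |180° − 98.10°| = 81.90°
81.90° > 2α = 17.06°  →  invalid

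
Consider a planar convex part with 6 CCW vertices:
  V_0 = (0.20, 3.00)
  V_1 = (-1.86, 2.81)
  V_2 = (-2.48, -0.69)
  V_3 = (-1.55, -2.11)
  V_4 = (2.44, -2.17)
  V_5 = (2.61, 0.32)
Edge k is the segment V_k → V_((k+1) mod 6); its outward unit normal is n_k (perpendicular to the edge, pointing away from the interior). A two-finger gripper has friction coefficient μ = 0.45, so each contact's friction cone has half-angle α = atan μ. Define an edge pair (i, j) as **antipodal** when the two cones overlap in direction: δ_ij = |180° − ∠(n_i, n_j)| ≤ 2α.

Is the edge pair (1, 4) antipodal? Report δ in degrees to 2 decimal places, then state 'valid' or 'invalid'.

δ = 6.14°, valid

α = atan 0.45 = 24.23°;  2α = 48.46°
edge 1: e_1 = (-0.62, -3.50);  n_1 = (-0.9847, +0.1744)
edge 4: e_4 = (+0.17, +2.49);  n_4 = (+0.9977, -0.0681)
∠(n_1, n_4) = 173.86°
δ = |180° − 173.86°| = 6.14°
6.14° ≤ 2α = 48.46°  →  valid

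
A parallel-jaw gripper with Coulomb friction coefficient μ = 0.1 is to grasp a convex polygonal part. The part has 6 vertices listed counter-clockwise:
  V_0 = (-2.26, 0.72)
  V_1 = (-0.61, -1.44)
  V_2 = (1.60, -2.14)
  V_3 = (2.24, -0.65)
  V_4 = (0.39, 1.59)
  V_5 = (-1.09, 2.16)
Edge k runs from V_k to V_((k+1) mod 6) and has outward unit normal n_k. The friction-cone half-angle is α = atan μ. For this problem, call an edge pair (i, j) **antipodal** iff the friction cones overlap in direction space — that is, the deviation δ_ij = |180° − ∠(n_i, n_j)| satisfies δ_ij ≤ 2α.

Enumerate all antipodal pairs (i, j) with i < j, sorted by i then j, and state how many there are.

count = 2; pairs: (0,3), (1,4)

α = atan 0.1 = 5.71°;  2α = 11.42°
n_0 = (-0.7947, -0.6070)
n_1 = (-0.3020, -0.9533)
n_2 = (+0.9188, -0.3947)
n_3 = (+0.7710, +0.6368)
n_4 = (+0.3594, +0.9332)
n_5 = (-0.7761, +0.6306)
  (0,1): δ = 144.95°  ·
  (0,2): δ = 60.62°  ·
  (0,3): δ = 2.18°  ✓
  (0,4): δ = 31.56°  ·
  (0,5): δ = 103.53°  ·
  (1,2): δ = 95.67°  ·
  (1,3): δ = 32.87°  ·
  (1,4): δ = 3.49°  ✓
  (1,5): δ = 68.48°  ·
  (2,3): δ = 117.20°  ·
  (2,4): δ = 87.82°  ·
  (2,5): δ = 15.85°  ·
  (3,4): δ = 150.62°  ·
  (3,5): δ = 78.65°  ·
  (4,5): δ = 108.03°  ·
antipodal pairs: 2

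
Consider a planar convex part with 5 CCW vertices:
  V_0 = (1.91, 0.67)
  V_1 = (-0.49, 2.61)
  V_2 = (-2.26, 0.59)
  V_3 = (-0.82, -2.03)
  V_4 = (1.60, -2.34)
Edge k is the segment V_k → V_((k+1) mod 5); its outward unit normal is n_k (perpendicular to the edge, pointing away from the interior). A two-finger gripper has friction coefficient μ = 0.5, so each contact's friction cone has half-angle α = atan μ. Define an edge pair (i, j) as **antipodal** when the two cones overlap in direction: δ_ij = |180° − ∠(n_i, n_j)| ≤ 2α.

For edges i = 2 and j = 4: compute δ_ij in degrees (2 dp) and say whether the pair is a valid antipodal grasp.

δ = 34.67°, valid

α = atan 0.5 = 26.57°;  2α = 53.13°
edge 2: e_2 = (+1.44, -2.62);  n_2 = (-0.8764, -0.4817)
edge 4: e_4 = (+0.31, +3.01);  n_4 = (+0.9947, -0.1024)
∠(n_2, n_4) = 145.33°
δ = |180° − 145.33°| = 34.67°
34.67° ≤ 2α = 53.13°  →  valid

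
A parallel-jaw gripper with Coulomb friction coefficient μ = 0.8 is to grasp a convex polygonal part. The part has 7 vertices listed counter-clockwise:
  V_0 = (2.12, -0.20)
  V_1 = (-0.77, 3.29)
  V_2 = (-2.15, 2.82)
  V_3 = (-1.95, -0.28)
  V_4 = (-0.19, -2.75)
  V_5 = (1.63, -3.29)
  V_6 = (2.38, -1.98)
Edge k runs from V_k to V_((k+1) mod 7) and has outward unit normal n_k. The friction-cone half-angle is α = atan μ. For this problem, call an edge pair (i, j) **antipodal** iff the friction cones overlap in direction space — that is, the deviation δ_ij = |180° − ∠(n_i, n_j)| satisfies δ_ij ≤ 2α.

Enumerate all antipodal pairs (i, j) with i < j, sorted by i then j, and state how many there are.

α = atan 0.8 = 38.66°;  2α = 77.32°
n_0 = (+0.7702, +0.6378)
n_1 = (-0.3224, +0.9466)
n_2 = (-0.9979, -0.0644)
n_3 = (-0.8144, -0.5803)
n_4 = (-0.2844, -0.9587)
n_5 = (+0.8678, -0.4969)
n_6 = (+0.9895, +0.1445)
  (0,1): δ = 110.82°  ·
  (0,2): δ = 35.94°  ✓
  (0,3): δ = 4.16°  ✓
  (0,4): δ = 33.85°  ✓
  (0,5): δ = 110.58°  ·
  (0,6): δ = 148.68°  ·
  (1,2): δ = 105.12°  ·
  (1,3): δ = 73.34°  ✓
  (1,4): δ = 35.33°  ✓
  (1,5): δ = 41.40°  ✓
  (1,6): δ = 79.50°  ·
  (2,3): δ = 148.22°  ·
  (2,4): δ = 110.22°  ·
  (2,5): δ = 33.48°  ✓
  (2,6): δ = 4.62°  ✓
  (3,4): δ = 142.00°  ·
  (3,5): δ = 65.26°  ✓
  (3,6): δ = 27.16°  ✓
  (4,5): δ = 103.27°  ·
  (4,6): δ = 65.16°  ✓
  (5,6): δ = 141.90°  ·
antipodal pairs: 11

count = 11; pairs: (0,2), (0,3), (0,4), (1,3), (1,4), (1,5), (2,5), (2,6), (3,5), (3,6), (4,6)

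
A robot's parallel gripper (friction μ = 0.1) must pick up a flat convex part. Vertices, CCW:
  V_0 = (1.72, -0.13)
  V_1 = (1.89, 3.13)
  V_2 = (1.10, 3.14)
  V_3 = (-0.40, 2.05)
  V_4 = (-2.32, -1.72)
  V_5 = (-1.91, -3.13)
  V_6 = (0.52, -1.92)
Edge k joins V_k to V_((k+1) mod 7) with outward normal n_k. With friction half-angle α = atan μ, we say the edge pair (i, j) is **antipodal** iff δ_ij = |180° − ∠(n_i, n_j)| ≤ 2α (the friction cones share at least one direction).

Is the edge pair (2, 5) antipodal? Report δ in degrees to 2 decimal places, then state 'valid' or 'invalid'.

α = atan 0.1 = 5.71°;  2α = 11.42°
edge 2: e_2 = (-1.50, -1.09);  n_2 = (-0.5879, +0.8090)
edge 5: e_5 = (+2.43, +1.21);  n_5 = (+0.4457, -0.8952)
∠(n_2, n_5) = 170.47°
δ = |180° − 170.47°| = 9.53°
9.53° ≤ 2α = 11.42°  →  valid

δ = 9.53°, valid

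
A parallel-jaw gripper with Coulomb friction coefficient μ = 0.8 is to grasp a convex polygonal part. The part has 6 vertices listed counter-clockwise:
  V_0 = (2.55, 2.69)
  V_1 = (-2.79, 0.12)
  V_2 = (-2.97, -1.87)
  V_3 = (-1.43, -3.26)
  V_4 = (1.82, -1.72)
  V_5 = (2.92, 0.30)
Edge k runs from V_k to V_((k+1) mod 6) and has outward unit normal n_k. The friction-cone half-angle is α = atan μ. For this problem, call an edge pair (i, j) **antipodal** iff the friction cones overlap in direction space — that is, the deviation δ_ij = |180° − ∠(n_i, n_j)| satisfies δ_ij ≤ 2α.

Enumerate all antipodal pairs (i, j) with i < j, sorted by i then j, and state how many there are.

α = atan 0.8 = 38.66°;  2α = 77.32°
n_0 = (-0.4337, +0.9011)
n_1 = (-0.9959, +0.0901)
n_2 = (-0.6700, -0.7423)
n_3 = (+0.4282, -0.9037)
n_4 = (+0.8782, -0.4782)
n_5 = (+0.9882, +0.1530)
  (0,1): δ = 120.87°  ·
  (0,2): δ = 67.77°  ✓
  (0,3): δ = 0.35°  ✓
  (0,4): δ = 35.73°  ✓
  (0,5): δ = 73.10°  ✓
  (1,2): δ = 126.90°  ·
  (1,3): δ = 59.48°  ✓
  (1,4): δ = 23.40°  ✓
  (1,5): δ = 13.97°  ✓
  (2,3): δ = 112.58°  ·
  (2,4): δ = 76.50°  ✓
  (2,5): δ = 39.13°  ✓
  (3,4): δ = 143.92°  ·
  (3,5): δ = 106.55°  ·
  (4,5): δ = 142.63°  ·
antipodal pairs: 9

count = 9; pairs: (0,2), (0,3), (0,4), (0,5), (1,3), (1,4), (1,5), (2,4), (2,5)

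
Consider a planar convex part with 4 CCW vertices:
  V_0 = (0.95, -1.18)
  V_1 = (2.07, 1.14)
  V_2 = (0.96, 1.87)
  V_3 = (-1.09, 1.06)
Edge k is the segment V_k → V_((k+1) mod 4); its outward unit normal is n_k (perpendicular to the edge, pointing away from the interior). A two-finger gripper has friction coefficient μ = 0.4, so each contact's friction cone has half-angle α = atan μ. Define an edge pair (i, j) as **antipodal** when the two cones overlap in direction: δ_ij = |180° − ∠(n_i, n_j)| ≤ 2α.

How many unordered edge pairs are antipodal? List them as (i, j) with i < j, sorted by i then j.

α = atan 0.4 = 21.80°;  2α = 43.60°
n_0 = (+0.9006, -0.4347)
n_1 = (+0.5495, +0.8355)
n_2 = (-0.3675, +0.9300)
n_3 = (-0.7393, -0.6733)
  (0,1): δ = 97.56°  ·
  (0,2): δ = 42.67°  ✓
  (0,3): δ = 68.09°  ·
  (1,2): δ = 125.11°  ·
  (1,3): δ = 14.34°  ✓
  (2,3): δ = 69.24°  ·
antipodal pairs: 2

count = 2; pairs: (0,2), (1,3)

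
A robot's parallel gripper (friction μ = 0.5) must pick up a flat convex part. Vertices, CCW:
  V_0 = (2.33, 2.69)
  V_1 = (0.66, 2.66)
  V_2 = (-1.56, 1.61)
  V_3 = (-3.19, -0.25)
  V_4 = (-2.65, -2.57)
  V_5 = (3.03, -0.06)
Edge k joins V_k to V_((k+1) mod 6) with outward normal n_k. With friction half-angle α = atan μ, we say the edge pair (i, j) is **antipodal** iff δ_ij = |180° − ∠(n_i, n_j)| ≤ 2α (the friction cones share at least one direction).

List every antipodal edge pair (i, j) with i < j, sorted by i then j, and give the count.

α = atan 0.5 = 26.57°;  2α = 53.13°
n_0 = (-0.0180, +0.9998)
n_1 = (-0.4276, +0.9040)
n_2 = (-0.7521, +0.6591)
n_3 = (-0.9740, -0.2267)
n_4 = (+0.4042, -0.9147)
n_5 = (+0.9691, +0.2467)
  (0,1): δ = 155.72°  ·
  (0,2): δ = 132.26°  ·
  (0,3): δ = 77.93°  ·
  (0,4): δ = 22.81°  ✓
  (0,5): δ = 103.25°  ·
  (1,2): δ = 156.54°  ·
  (1,3): δ = 102.21°  ·
  (1,4): δ = 1.47°  ✓
  (1,5): δ = 78.97°  ·
  (2,3): δ = 125.67°  ·
  (2,4): δ = 24.93°  ✓
  (2,5): δ = 55.51°  ·
  (3,4): δ = 79.26°  ·
  (3,5): δ = 1.18°  ✓
  (4,5): δ = 99.56°  ·
antipodal pairs: 4

count = 4; pairs: (0,4), (1,4), (2,4), (3,5)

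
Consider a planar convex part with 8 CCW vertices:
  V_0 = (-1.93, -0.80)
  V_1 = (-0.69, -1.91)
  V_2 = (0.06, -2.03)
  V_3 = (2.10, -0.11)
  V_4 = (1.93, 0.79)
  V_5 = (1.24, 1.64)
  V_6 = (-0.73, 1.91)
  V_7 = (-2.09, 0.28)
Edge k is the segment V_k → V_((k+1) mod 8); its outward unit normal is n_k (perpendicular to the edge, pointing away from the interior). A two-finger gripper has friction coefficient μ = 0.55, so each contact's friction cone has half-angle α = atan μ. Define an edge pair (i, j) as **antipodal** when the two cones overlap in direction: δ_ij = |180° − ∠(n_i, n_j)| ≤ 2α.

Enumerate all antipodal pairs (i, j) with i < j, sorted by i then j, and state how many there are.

α = atan 0.55 = 28.81°;  2α = 57.62°
n_0 = (-0.6670, -0.7451)
n_1 = (-0.1580, -0.9874)
n_2 = (+0.6854, -0.7282)
n_3 = (+0.9826, +0.1856)
n_4 = (+0.7764, +0.6302)
n_5 = (+0.1358, +0.9907)
n_6 = (-0.7678, +0.6406)
n_7 = (-0.9892, -0.1465)
  (0,1): δ = 147.26°  ·
  (0,2): δ = 94.90°  ·
  (0,3): δ = 37.47°  ✓
  (0,4): δ = 9.10°  ✓
  (0,5): δ = 34.03°  ✓
  (0,6): δ = 91.99°  ·
  (0,7): δ = 140.26°  ·
  (1,2): δ = 127.65°  ·
  (1,3): δ = 70.21°  ·
  (1,4): δ = 41.84°  ✓
  (1,5): δ = 1.29°  ✓
  (1,6): δ = 59.25°  ·
  (1,7): δ = 107.52°  ·
  (2,3): δ = 122.57°  ·
  (2,4): δ = 94.20°  ·
  (2,5): δ = 51.07°  ✓
  (2,6): δ = 6.90°  ✓
  (2,7): δ = 55.16°  ✓
  (3,4): δ = 151.63°  ·
  (3,5): δ = 108.50°  ·
  (3,6): δ = 50.54°  ✓
  (3,7): δ = 2.27°  ✓
  (4,5): δ = 136.87°  ·
  (4,6): δ = 78.91°  ·
  (4,7): δ = 30.64°  ✓
  (5,6): δ = 122.04°  ·
  (5,7): δ = 73.77°  ·
  (6,7): δ = 131.73°  ·
antipodal pairs: 11

count = 11; pairs: (0,3), (0,4), (0,5), (1,4), (1,5), (2,5), (2,6), (2,7), (3,6), (3,7), (4,7)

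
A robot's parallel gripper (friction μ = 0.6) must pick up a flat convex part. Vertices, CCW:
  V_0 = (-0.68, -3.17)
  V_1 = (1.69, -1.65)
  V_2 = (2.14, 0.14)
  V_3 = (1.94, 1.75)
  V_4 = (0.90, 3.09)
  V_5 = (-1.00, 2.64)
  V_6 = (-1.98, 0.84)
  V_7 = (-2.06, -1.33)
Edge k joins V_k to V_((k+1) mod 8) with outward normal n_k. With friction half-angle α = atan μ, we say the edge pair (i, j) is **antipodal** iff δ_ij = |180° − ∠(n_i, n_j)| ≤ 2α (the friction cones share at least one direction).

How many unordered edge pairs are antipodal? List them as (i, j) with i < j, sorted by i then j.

α = atan 0.6 = 30.96°;  2α = 61.93°
n_0 = (+0.5399, -0.8418)
n_1 = (+0.9698, -0.2438)
n_2 = (+0.9924, +0.1233)
n_3 = (+0.7900, +0.6131)
n_4 = (-0.2305, +0.9731)
n_5 = (-0.8783, +0.4782)
n_6 = (-0.9993, +0.0368)
n_7 = (-0.8000, -0.6000)
  (0,1): δ = 136.79°  ·
  (0,2): δ = 115.59°  ·
  (0,3): δ = 84.86°  ·
  (0,4): δ = 19.35°  ✓
  (0,5): δ = 28.76°  ✓
  (0,6): δ = 55.21°  ✓
  (0,7): δ = 94.20°  ·
  (1,2): δ = 158.81°  ·
  (1,3): δ = 128.07°  ·
  (1,4): δ = 62.56°  ·
  (1,5): δ = 14.45°  ✓
  (1,6): δ = 12.00°  ✓
  (1,7): δ = 50.98°  ✓
  (2,3): δ = 149.27°  ·
  (2,4): δ = 83.76°  ·
  (2,5): δ = 35.65°  ✓
  (2,6): δ = 9.19°  ✓
  (2,7): δ = 29.79°  ✓
  (3,4): δ = 114.49°  ·
  (3,5): δ = 66.38°  ·
  (3,6): δ = 39.93°  ✓
  (3,7): δ = 0.95°  ✓
  (4,5): δ = 131.89°  ·
  (4,6): δ = 105.44°  ·
  (4,7): δ = 66.45°  ·
  (5,6): δ = 153.55°  ·
  (5,7): δ = 114.56°  ·
  (6,7): δ = 141.02°  ·
antipodal pairs: 11

count = 11; pairs: (0,4), (0,5), (0,6), (1,5), (1,6), (1,7), (2,5), (2,6), (2,7), (3,6), (3,7)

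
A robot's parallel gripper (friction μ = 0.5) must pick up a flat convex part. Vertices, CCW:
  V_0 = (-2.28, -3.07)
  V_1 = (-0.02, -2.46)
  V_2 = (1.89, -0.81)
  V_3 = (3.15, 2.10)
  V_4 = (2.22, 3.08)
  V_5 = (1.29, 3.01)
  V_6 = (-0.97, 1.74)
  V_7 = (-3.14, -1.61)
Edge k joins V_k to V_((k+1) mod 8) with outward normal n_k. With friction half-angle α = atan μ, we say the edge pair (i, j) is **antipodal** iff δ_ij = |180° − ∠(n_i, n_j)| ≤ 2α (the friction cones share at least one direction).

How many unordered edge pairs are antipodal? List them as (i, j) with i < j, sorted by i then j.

α = atan 0.5 = 26.57°;  2α = 53.13°
n_0 = (+0.2606, -0.9655)
n_1 = (+0.6537, -0.7567)
n_2 = (+0.9177, -0.3973)
n_3 = (+0.7254, +0.6884)
n_4 = (-0.0751, +0.9972)
n_5 = (-0.4899, +0.8718)
n_6 = (-0.8393, +0.5437)
n_7 = (-0.8616, -0.5075)
  (0,1): δ = 154.28°  ·
  (0,2): δ = 128.52°  ·
  (0,3): δ = 61.60°  ·
  (0,4): δ = 10.80°  ✓
  (0,5): δ = 14.23°  ✓
  (0,6): δ = 41.96°  ✓
  (0,7): δ = 105.39°  ·
  (1,2): δ = 154.24°  ·
  (1,3): δ = 87.32°  ·
  (1,4): δ = 36.52°  ✓
  (1,5): δ = 11.49°  ✓
  (1,6): δ = 16.24°  ✓
  (1,7): δ = 79.68°  ·
  (2,3): δ = 113.09°  ·
  (2,4): δ = 62.28°  ·
  (2,5): δ = 37.25°  ✓
  (2,6): δ = 9.52°  ✓
  (2,7): δ = 53.91°  ·
  (3,4): δ = 129.20°  ·
  (3,5): δ = 104.17°  ·
  (3,6): δ = 76.43°  ·
  (3,7): δ = 13.00°  ✓
  (4,5): δ = 154.97°  ·
  (4,6): δ = 127.24°  ·
  (4,7): δ = 63.80°  ·
  (5,6): δ = 152.27°  ·
  (5,7): δ = 88.83°  ·
  (6,7): δ = 116.57°  ·
antipodal pairs: 9

count = 9; pairs: (0,4), (0,5), (0,6), (1,4), (1,5), (1,6), (2,5), (2,6), (3,7)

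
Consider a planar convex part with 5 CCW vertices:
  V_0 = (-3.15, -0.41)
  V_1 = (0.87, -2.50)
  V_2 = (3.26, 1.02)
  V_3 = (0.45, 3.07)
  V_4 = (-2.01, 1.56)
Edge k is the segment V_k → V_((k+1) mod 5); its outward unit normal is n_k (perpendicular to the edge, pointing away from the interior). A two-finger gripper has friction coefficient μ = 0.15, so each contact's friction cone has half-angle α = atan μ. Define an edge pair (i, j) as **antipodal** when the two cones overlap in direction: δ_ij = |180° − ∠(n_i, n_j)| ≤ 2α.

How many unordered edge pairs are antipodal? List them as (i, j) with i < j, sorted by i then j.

α = atan 0.15 = 8.53°;  2α = 17.06°
n_0 = (-0.4613, -0.8873)
n_1 = (+0.8273, -0.5617)
n_2 = (+0.5894, +0.8079)
n_3 = (-0.5231, +0.8523)
n_4 = (-0.8655, +0.5009)
  (0,1): δ = 96.71°  ·
  (0,2): δ = 8.64°  ✓
  (0,3): δ = 59.01°  ·
  (0,4): δ = 87.41°  ·
  (1,2): δ = 91.94°  ·
  (1,3): δ = 24.28°  ·
  (1,4): δ = 4.12°  ✓
  (2,3): δ = 112.35°  ·
  (2,4): δ = 83.94°  ·
  (3,4): δ = 151.60°  ·
antipodal pairs: 2

count = 2; pairs: (0,2), (1,4)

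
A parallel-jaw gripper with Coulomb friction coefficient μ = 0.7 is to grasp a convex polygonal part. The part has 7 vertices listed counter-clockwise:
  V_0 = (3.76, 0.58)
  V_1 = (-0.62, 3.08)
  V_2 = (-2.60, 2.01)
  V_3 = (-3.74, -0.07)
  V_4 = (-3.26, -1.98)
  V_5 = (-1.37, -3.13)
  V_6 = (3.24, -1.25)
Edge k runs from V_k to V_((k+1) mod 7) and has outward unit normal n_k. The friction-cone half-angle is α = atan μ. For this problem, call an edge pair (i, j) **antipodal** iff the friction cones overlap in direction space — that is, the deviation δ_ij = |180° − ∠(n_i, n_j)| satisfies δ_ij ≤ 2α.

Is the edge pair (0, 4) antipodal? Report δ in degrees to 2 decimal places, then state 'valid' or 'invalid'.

δ = 1.60°, valid

α = atan 0.7 = 34.99°;  2α = 69.98°
edge 0: e_0 = (-4.38, +2.50);  n_0 = (+0.4957, +0.8685)
edge 4: e_4 = (+1.89, -1.15);  n_4 = (-0.5198, -0.8543)
∠(n_0, n_4) = 178.40°
δ = |180° − 178.40°| = 1.60°
1.60° ≤ 2α = 69.98°  →  valid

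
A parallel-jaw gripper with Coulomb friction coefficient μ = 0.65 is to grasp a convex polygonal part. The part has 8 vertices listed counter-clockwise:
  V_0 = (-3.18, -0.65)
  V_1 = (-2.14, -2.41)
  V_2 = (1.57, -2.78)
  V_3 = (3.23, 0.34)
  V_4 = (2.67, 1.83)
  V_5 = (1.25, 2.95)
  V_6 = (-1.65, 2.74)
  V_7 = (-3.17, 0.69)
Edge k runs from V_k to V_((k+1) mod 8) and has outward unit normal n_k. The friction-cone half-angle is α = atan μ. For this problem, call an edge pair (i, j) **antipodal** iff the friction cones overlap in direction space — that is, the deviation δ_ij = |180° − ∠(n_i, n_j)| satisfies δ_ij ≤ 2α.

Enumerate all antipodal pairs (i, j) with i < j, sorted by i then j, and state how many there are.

α = atan 0.65 = 33.02°;  2α = 66.05°
n_0 = (-0.8609, -0.5087)
n_1 = (-0.0992, -0.9951)
n_2 = (+0.8828, -0.4697)
n_3 = (+0.9361, +0.3518)
n_4 = (+0.6193, +0.7852)
n_5 = (-0.0722, +0.9974)
n_6 = (-0.8033, +0.5956)
n_7 = (-1.0000, +0.0075)
  (0,1): δ = 126.27°  ·
  (0,2): δ = 58.59°  ✓
  (0,3): δ = 9.98°  ✓
  (0,4): δ = 21.16°  ✓
  (0,5): δ = 63.56°  ✓
  (0,6): δ = 112.87°  ·
  (0,7): δ = 148.99°  ·
  (1,2): δ = 112.32°  ·
  (1,3): δ = 63.71°  ✓
  (1,4): δ = 32.57°  ✓
  (1,5): δ = 9.84°  ✓
  (1,6): δ = 59.14°  ✓
  (1,7): δ = 95.27°  ·
  (2,3): δ = 131.39°  ·
  (2,4): δ = 100.25°  ·
  (2,5): δ = 57.84°  ✓
  (2,6): δ = 8.54°  ✓
  (2,7): δ = 27.59°  ✓
  (3,4): δ = 148.86°  ·
  (3,5): δ = 106.46°  ·
  (3,6): δ = 57.15°  ✓
  (3,7): δ = 21.03°  ✓
  (4,5): δ = 137.59°  ·
  (4,6): δ = 88.29°  ·
  (4,7): δ = 52.16°  ✓
  (5,6): δ = 130.70°  ·
  (5,7): δ = 94.57°  ·
  (6,7): δ = 143.87°  ·
antipodal pairs: 14

count = 14; pairs: (0,2), (0,3), (0,4), (0,5), (1,3), (1,4), (1,5), (1,6), (2,5), (2,6), (2,7), (3,6), (3,7), (4,7)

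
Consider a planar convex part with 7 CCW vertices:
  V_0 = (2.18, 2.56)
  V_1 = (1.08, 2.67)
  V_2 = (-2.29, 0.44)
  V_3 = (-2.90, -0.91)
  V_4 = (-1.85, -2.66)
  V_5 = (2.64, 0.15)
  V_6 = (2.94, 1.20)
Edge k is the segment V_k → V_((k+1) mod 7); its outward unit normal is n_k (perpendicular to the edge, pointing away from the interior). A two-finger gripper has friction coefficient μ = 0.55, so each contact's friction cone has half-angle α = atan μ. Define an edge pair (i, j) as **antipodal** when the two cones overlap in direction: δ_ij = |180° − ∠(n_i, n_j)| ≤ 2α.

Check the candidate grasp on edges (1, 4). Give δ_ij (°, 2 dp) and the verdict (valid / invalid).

α = atan 0.55 = 28.81°;  2α = 57.62°
edge 1: e_1 = (-3.37, -2.23);  n_1 = (-0.5518, +0.8339)
edge 4: e_4 = (+4.49, +2.81);  n_4 = (+0.5305, -0.8477)
∠(n_1, n_4) = 178.55°
δ = |180° − 178.55°| = 1.45°
1.45° ≤ 2α = 57.62°  →  valid

δ = 1.45°, valid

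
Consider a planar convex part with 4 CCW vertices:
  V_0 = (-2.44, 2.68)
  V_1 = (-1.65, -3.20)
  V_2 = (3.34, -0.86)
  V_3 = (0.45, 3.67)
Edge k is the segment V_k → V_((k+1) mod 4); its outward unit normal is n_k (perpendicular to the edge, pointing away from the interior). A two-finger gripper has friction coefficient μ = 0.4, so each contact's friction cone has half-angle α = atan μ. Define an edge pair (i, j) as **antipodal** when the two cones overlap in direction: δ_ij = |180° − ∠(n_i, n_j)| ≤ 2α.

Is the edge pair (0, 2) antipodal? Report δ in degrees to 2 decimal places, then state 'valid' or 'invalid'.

α = atan 0.4 = 21.80°;  2α = 43.60°
edge 0: e_0 = (+0.79, -5.88);  n_0 = (-0.9911, -0.1332)
edge 2: e_2 = (-2.89, +4.53);  n_2 = (+0.8430, +0.5378)
∠(n_0, n_2) = 155.12°
δ = |180° − 155.12°| = 24.88°
24.88° ≤ 2α = 43.60°  →  valid

δ = 24.88°, valid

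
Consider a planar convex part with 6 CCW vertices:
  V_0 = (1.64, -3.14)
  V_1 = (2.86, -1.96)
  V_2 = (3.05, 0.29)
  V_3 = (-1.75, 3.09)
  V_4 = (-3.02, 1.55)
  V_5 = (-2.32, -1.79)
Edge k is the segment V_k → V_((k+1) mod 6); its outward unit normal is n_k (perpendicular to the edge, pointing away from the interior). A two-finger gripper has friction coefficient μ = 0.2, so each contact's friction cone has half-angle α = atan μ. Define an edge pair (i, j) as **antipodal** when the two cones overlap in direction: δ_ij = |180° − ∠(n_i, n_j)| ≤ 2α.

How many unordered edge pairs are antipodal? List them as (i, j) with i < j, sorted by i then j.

α = atan 0.2 = 11.31°;  2α = 22.62°
n_0 = (+0.6952, -0.7188)
n_1 = (+0.9965, -0.0841)
n_2 = (+0.5039, +0.8638)
n_3 = (-0.7715, +0.6362)
n_4 = (-0.9787, -0.2051)
n_5 = (-0.3227, -0.9465)
  (0,1): δ = 138.87°  ·
  (0,2): δ = 74.30°  ·
  (0,3): δ = 6.44°  ✓
  (0,4): δ = 57.79°  ·
  (0,5): δ = 117.13°  ·
  (1,2): δ = 115.43°  ·
  (1,3): δ = 34.68°  ·
  (1,4): δ = 16.66°  ✓
  (1,5): δ = 76.00°  ·
  (2,3): δ = 99.26°  ·
  (2,4): δ = 47.91°  ·
  (2,5): δ = 11.43°  ✓
  (3,4): δ = 128.65°  ·
  (3,5): δ = 69.31°  ·
  (4,5): δ = 120.66°  ·
antipodal pairs: 3

count = 3; pairs: (0,3), (1,4), (2,5)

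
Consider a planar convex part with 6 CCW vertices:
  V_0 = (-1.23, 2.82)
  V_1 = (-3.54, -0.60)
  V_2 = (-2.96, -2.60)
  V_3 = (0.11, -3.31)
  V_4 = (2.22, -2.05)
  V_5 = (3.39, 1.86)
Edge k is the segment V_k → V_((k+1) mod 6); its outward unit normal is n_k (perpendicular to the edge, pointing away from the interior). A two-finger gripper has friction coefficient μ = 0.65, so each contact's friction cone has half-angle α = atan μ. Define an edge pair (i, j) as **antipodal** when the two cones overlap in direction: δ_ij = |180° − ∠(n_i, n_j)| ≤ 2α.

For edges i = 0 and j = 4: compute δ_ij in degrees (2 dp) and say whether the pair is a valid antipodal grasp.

α = atan 0.65 = 33.02°;  2α = 66.05°
edge 0: e_0 = (-2.31, -3.42);  n_0 = (-0.8287, +0.5597)
edge 4: e_4 = (+1.17, +3.91);  n_4 = (+0.9580, -0.2867)
∠(n_0, n_4) = 162.62°
δ = |180° − 162.62°| = 17.38°
17.38° ≤ 2α = 66.05°  →  valid

δ = 17.38°, valid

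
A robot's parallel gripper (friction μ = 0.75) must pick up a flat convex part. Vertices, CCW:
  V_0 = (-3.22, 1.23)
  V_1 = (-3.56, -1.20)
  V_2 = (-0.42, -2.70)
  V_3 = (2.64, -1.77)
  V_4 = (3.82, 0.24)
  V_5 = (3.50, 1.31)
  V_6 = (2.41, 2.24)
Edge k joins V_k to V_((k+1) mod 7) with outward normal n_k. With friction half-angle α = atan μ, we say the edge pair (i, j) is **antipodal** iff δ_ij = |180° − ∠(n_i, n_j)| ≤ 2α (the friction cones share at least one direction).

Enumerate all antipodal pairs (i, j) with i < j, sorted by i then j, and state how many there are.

α = atan 0.75 = 36.87°;  2α = 73.74°
n_0 = (-0.9904, +0.1386)
n_1 = (-0.4310, -0.9023)
n_2 = (+0.2908, -0.9568)
n_3 = (+0.8624, -0.5063)
n_4 = (+0.9581, +0.2865)
n_5 = (+0.6491, +0.7607)
n_6 = (-0.1766, +0.9843)
  (0,1): δ = 107.57°  ·
  (0,2): δ = 65.13°  ✓
  (0,3): δ = 22.45°  ✓
  (0,4): δ = 24.62°  ✓
  (0,5): δ = 57.49°  ✓
  (0,6): δ = 108.14°  ·
  (1,2): δ = 137.56°  ·
  (1,3): δ = 94.88°  ·
  (1,4): δ = 47.82°  ✓
  (1,5): δ = 14.94°  ✓
  (1,6): δ = 35.70°  ✓
  (2,3): δ = 137.32°  ·
  (2,4): δ = 90.26°  ·
  (2,5): δ = 57.38°  ✓
  (2,6): δ = 6.73°  ✓
  (3,4): δ = 132.93°  ·
  (3,5): δ = 100.06°  ·
  (3,6): δ = 49.41°  ✓
  (4,5): δ = 147.12°  ·
  (4,6): δ = 96.48°  ·
  (5,6): δ = 129.36°  ·
antipodal pairs: 10

count = 10; pairs: (0,2), (0,3), (0,4), (0,5), (1,4), (1,5), (1,6), (2,5), (2,6), (3,6)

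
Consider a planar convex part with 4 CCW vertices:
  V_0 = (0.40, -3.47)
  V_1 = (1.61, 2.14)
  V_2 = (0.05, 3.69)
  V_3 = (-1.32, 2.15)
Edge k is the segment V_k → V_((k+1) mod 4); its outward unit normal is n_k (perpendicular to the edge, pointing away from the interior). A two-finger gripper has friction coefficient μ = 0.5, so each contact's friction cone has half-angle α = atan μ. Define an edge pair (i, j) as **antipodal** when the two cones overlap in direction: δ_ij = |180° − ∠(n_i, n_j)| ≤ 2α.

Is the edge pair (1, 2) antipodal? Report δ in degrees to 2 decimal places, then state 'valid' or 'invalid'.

δ = 86.84°, invalid

α = atan 0.5 = 26.57°;  2α = 53.13°
edge 1: e_1 = (-1.56, +1.55);  n_1 = (+0.7048, +0.7094)
edge 2: e_2 = (-1.37, -1.54);  n_2 = (-0.7471, +0.6647)
∠(n_1, n_2) = 93.16°
δ = |180° − 93.16°| = 86.84°
86.84° > 2α = 53.13°  →  invalid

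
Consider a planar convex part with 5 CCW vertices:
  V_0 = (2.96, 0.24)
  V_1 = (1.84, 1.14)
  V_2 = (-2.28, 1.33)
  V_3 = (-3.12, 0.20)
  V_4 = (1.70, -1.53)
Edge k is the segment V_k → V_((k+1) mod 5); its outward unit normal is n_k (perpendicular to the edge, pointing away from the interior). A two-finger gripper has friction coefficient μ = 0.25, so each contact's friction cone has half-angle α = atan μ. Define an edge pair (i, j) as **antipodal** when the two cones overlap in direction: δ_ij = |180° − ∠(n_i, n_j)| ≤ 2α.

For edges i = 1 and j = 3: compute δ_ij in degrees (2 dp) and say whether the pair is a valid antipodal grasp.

α = atan 0.25 = 14.04°;  2α = 28.07°
edge 1: e_1 = (-4.12, +0.19);  n_1 = (+0.0461, +0.9989)
edge 3: e_3 = (+4.82, -1.73);  n_3 = (-0.3378, -0.9412)
∠(n_1, n_3) = 162.90°
δ = |180° − 162.90°| = 17.10°
17.10° ≤ 2α = 28.07°  →  valid

δ = 17.10°, valid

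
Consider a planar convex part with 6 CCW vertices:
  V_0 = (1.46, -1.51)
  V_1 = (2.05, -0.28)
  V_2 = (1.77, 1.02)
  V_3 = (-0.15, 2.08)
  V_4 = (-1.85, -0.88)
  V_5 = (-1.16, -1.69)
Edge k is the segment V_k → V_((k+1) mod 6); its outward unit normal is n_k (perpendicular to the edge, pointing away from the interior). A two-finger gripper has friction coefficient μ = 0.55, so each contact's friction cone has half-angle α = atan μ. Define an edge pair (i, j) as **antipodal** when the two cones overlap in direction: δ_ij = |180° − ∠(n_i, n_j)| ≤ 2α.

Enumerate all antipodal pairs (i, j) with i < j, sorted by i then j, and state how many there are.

α = atan 0.55 = 28.81°;  2α = 57.62°
n_0 = (+0.9016, -0.4325)
n_1 = (+0.9776, +0.2106)
n_2 = (+0.4833, +0.8754)
n_3 = (-0.8672, +0.4980)
n_4 = (-0.7612, -0.6485)
n_5 = (+0.0685, -0.9976)
  (0,1): δ = 142.22°  ·
  (0,2): δ = 93.28°  ·
  (0,3): δ = 4.24°  ✓
  (0,4): δ = 66.05°  ·
  (0,5): δ = 119.56°  ·
  (1,2): δ = 131.06°  ·
  (1,3): δ = 42.02°  ✓
  (1,4): δ = 28.27°  ✓
  (1,5): δ = 81.78°  ·
  (2,3): δ = 90.97°  ·
  (2,4): δ = 20.67°  ✓
  (2,5): δ = 32.83°  ✓
  (3,4): δ = 109.70°  ·
  (3,5): δ = 56.20°  ✓
  (4,5): δ = 126.50°  ·
antipodal pairs: 6

count = 6; pairs: (0,3), (1,3), (1,4), (2,4), (2,5), (3,5)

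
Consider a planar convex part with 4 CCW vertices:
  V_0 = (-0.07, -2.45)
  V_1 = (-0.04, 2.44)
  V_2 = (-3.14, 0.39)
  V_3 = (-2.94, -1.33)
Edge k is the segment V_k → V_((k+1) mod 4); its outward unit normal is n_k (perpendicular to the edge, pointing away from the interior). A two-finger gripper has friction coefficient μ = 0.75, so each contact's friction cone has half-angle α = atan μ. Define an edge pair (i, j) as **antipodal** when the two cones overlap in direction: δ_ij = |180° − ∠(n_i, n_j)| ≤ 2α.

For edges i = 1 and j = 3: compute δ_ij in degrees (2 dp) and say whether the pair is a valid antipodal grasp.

δ = 54.79°, valid

α = atan 0.75 = 36.87°;  2α = 73.74°
edge 1: e_1 = (-3.10, -2.05);  n_1 = (-0.5516, +0.8341)
edge 3: e_3 = (+2.87, -1.12);  n_3 = (-0.3635, -0.9316)
∠(n_1, n_3) = 125.21°
δ = |180° − 125.21°| = 54.79°
54.79° ≤ 2α = 73.74°  →  valid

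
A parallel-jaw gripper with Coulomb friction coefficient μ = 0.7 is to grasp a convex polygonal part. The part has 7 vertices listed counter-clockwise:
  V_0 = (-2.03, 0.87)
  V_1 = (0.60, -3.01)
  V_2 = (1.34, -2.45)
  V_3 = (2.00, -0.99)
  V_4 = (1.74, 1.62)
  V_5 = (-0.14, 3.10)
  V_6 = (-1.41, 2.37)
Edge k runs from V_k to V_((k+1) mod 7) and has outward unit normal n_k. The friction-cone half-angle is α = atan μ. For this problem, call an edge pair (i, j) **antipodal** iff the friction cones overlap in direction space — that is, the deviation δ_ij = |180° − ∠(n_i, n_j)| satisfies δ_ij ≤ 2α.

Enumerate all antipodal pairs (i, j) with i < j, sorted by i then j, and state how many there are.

count = 9; pairs: (0,2), (0,3), (0,4), (1,5), (1,6), (2,5), (2,6), (3,5), (3,6)

α = atan 0.7 = 34.99°;  2α = 69.98°
n_0 = (-0.8278, -0.5611)
n_1 = (+0.6034, -0.7974)
n_2 = (+0.9112, -0.4119)
n_3 = (+0.9951, +0.0991)
n_4 = (+0.6186, +0.7857)
n_5 = (-0.4983, +0.8670)
n_6 = (-0.9242, +0.3820)
  (0,1): δ = 87.01°  ·
  (0,2): δ = 58.46°  ✓
  (0,3): δ = 28.44°  ✓
  (0,4): δ = 17.66°  ✓
  (0,5): δ = 85.76°  ·
  (0,6): δ = 123.41°  ·
  (1,2): δ = 151.44°  ·
  (1,3): δ = 121.43°  ·
  (1,4): δ = 75.33°  ·
  (1,5): δ = 7.23°  ✓
  (1,6): δ = 30.43°  ✓
  (2,3): δ = 149.99°  ·
  (2,4): δ = 103.89°  ·
  (2,5): δ = 35.78°  ✓
  (2,6): δ = 1.87°  ✓
  (3,4): δ = 133.90°  ·
  (3,5): δ = 65.80°  ✓
  (3,6): δ = 28.15°  ✓
  (4,5): δ = 111.90°  ·
  (4,6): δ = 74.25°  ·
  (5,6): δ = 142.35°  ·
antipodal pairs: 9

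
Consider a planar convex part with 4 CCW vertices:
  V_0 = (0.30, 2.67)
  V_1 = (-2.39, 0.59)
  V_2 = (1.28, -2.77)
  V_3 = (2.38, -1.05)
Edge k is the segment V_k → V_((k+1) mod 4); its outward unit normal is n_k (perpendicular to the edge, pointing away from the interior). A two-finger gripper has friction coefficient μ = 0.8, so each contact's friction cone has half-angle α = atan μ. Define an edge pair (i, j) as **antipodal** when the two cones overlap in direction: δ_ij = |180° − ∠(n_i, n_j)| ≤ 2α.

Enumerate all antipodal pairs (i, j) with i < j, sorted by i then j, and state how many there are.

α = atan 0.8 = 38.66°;  2α = 77.32°
n_0 = (-0.6117, +0.7911)
n_1 = (-0.6753, -0.7376)
n_2 = (+0.8424, -0.5388)
n_3 = (+0.8728, +0.4880)
  (0,1): δ = 80.19°  ·
  (0,2): δ = 19.69°  ✓
  (0,3): δ = 81.50°  ·
  (1,2): δ = 80.13°  ·
  (1,3): δ = 18.31°  ✓
  (2,3): δ = 118.19°  ·
antipodal pairs: 2

count = 2; pairs: (0,2), (1,3)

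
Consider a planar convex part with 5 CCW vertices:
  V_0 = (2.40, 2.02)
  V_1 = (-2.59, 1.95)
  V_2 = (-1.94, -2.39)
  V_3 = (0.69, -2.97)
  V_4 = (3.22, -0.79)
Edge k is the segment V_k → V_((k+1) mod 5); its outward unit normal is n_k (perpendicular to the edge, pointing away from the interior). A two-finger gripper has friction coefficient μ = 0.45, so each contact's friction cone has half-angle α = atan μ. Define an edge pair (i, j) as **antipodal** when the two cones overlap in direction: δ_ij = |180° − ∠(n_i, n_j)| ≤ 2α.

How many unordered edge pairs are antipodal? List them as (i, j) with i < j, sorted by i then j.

α = atan 0.45 = 24.23°;  2α = 48.46°
n_0 = (-0.0140, +0.9999)
n_1 = (-0.9890, -0.1481)
n_2 = (-0.2154, -0.9765)
n_3 = (+0.6528, -0.7576)
n_4 = (+0.9600, +0.2801)
  (0,1): δ = 82.29°  ·
  (0,2): δ = 13.24°  ✓
  (0,3): δ = 39.95°  ✓
  (0,4): δ = 105.46°  ·
  (1,2): δ = 110.95°  ·
  (1,3): δ = 57.77°  ·
  (1,4): δ = 7.75°  ✓
  (2,3): δ = 126.81°  ·
  (2,4): δ = 61.30°  ·
  (3,4): δ = 114.48°  ·
antipodal pairs: 3

count = 3; pairs: (0,2), (0,3), (1,4)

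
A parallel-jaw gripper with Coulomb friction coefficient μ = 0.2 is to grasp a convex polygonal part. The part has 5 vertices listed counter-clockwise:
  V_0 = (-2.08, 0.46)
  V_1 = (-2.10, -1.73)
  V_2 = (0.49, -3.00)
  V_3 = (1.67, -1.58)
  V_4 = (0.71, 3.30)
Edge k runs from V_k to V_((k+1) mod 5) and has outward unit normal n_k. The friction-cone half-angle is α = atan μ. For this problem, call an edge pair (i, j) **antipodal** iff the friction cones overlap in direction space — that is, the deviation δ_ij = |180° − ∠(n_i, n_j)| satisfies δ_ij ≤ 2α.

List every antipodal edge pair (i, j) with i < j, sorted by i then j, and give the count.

count = 2; pairs: (0,3), (2,4)

α = atan 0.2 = 11.31°;  2α = 22.62°
n_0 = (-1.0000, +0.0091)
n_1 = (-0.4403, -0.8979)
n_2 = (+0.7691, -0.6391)
n_3 = (+0.9812, +0.1930)
n_4 = (-0.7134, +0.7008)
  (0,1): δ = 115.60°  ·
  (0,2): δ = 39.20°  ·
  (0,3): δ = 11.65°  ✓
  (0,4): δ = 136.03°  ·
  (1,2): δ = 103.61°  ·
  (1,3): δ = 52.75°  ·
  (1,4): δ = 71.63°  ·
  (2,3): δ = 129.14°  ·
  (2,4): δ = 4.77°  ✓
  (3,4): δ = 55.62°  ·
antipodal pairs: 2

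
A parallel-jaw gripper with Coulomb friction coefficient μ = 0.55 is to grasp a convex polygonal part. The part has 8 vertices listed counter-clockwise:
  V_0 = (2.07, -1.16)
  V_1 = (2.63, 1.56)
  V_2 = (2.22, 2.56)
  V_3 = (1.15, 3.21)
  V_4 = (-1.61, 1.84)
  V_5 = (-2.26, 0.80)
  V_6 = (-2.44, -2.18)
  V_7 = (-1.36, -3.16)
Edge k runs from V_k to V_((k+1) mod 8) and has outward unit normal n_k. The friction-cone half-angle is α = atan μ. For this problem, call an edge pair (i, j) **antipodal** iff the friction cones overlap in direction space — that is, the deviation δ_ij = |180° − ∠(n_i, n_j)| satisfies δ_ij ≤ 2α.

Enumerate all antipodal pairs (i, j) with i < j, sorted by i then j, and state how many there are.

count = 10; pairs: (0,3), (0,4), (0,5), (1,4), (1,5), (1,6), (2,6), (3,7), (4,7), (5,7)

α = atan 0.55 = 28.81°;  2α = 57.62°
n_0 = (+0.9795, -0.2017)
n_1 = (+0.9253, +0.3794)
n_2 = (+0.5192, +0.8547)
n_3 = (-0.4446, +0.8957)
n_4 = (-0.8480, +0.5300)
n_5 = (-0.9982, +0.0603)
n_6 = (-0.6720, -0.7406)
n_7 = (+0.5037, -0.8639)
  (0,1): δ = 146.07°  ·
  (0,2): δ = 109.64°  ·
  (0,3): δ = 51.97°  ✓
  (0,4): δ = 20.37°  ✓
  (0,5): δ = 8.18°  ✓
  (0,6): δ = 59.41°  ·
  (0,7): δ = 131.88°  ·
  (1,2): δ = 143.57°  ·
  (1,3): δ = 85.89°  ·
  (1,4): δ = 54.30°  ✓
  (1,5): δ = 25.75°  ✓
  (1,6): δ = 25.49°  ✓
  (1,7): δ = 97.95°  ·
  (2,3): δ = 122.32°  ·
  (2,4): δ = 90.73°  ·
  (2,5): δ = 62.18°  ·
  (2,6): δ = 10.94°  ✓
  (2,7): δ = 61.52°  ·
  (3,4): δ = 148.40°  ·
  (3,5): δ = 119.86°  ·
  (3,6): δ = 68.62°  ·
  (3,7): δ = 3.85°  ✓
  (4,5): δ = 151.45°  ·
  (4,6): δ = 100.22°  ·
  (4,7): δ = 27.75°  ✓
  (5,6): δ = 128.76°  ·
  (5,7): δ = 56.30°  ✓
  (6,7): δ = 107.53°  ·
antipodal pairs: 10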